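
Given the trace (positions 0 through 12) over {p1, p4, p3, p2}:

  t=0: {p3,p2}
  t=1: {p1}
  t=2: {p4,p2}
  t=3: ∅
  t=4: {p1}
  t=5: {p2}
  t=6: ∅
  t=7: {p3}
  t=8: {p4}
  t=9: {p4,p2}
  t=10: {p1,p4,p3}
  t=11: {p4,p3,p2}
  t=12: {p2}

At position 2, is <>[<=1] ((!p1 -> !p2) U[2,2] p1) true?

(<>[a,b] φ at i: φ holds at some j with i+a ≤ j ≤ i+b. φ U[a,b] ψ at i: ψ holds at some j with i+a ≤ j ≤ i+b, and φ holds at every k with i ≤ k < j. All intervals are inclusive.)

Does not hold

Check ((!p1 -> !p2) U[2,2] p1) at each j in [2,3]:
  j=2: fails
  j=3: fails
No position in the window satisfies it → formula fails.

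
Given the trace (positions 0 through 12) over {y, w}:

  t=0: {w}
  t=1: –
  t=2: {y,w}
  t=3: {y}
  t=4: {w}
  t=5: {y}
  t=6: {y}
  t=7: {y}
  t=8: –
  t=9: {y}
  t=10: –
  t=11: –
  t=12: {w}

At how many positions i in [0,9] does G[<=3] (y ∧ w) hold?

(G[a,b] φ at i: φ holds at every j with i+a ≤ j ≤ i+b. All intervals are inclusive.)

0

Evaluate at each i in [0,9]:
  i=0: ✗ (fails at j=0)
  i=1: ✗ (fails at j=1)
  i=2: ✗ (fails at j=3)
  i=3: ✗ (fails at j=3)
  i=4: ✗ (fails at j=4)
  i=5: ✗ (fails at j=5)
  i=6: ✗ (fails at j=6)
  i=7: ✗ (fails at j=7)
  i=8: ✗ (fails at j=8)
  i=9: ✗ (fails at j=9)
Positions where it holds: {} → 0.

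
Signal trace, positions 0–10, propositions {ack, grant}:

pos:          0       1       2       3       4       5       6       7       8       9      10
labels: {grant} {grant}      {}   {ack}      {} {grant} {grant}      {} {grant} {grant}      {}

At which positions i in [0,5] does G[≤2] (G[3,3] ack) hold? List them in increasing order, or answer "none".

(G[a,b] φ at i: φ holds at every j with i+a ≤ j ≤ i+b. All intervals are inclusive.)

Evaluate at each i in [0,5]:
  i=0: ✗ (fails at j=1)
  i=1: ✗ (fails at j=1)
  i=2: ✗ (fails at j=2)
  i=3: ✗ (fails at j=3)
  i=4: ✗ (fails at j=4)
  i=5: ✗ (fails at j=5)

none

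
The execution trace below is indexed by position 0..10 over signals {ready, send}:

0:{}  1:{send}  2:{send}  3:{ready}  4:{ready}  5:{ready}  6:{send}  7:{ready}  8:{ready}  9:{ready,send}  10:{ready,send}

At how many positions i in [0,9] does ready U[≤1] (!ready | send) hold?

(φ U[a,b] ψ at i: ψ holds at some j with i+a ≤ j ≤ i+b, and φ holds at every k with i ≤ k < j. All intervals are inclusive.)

Evaluate at each i in [0,9]:
  i=0: ✓ (rhs at j=0)
  i=1: ✓ (rhs at j=1)
  i=2: ✓ (rhs at j=2)
  i=3: ✗ (no rhs in [3,4])
  i=4: ✗ (no rhs in [4,5])
  i=5: ✓ (rhs at j=6; lhs holds on [5,5])
  i=6: ✓ (rhs at j=6)
  i=7: ✗ (no rhs in [7,8])
  i=8: ✓ (rhs at j=9; lhs holds on [8,8])
  i=9: ✓ (rhs at j=9)
Positions where it holds: {0, 1, 2, 5, 6, 8, 9} → 7.

7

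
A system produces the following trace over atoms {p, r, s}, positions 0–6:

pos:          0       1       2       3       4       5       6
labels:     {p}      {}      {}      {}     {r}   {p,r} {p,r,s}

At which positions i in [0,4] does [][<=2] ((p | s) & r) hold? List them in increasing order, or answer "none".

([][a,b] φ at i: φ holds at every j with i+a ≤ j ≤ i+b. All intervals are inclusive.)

none

Evaluate at each i in [0,4]:
  i=0: ✗ (fails at j=0)
  i=1: ✗ (fails at j=1)
  i=2: ✗ (fails at j=2)
  i=3: ✗ (fails at j=3)
  i=4: ✗ (fails at j=4)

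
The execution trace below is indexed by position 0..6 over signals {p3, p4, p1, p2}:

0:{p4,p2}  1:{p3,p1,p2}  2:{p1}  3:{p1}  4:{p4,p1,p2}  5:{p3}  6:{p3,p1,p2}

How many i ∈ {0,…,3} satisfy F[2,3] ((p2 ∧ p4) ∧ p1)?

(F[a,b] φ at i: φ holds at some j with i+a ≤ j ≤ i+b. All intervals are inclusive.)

2

Evaluate at each i in [0,3]:
  i=0: ✗ (none in [2,3])
  i=1: ✓ (witness j=4)
  i=2: ✓ (witness j=4)
  i=3: ✗ (none in [5,6])
Positions where it holds: {1, 2} → 2.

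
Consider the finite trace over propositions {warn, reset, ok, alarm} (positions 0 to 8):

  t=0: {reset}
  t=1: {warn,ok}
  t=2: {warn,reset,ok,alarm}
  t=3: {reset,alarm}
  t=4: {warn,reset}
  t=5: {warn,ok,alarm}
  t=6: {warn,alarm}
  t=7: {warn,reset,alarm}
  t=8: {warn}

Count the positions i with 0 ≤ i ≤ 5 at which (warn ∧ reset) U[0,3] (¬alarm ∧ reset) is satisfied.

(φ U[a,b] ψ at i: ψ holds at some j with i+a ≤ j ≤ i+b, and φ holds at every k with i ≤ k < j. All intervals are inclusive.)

Evaluate at each i in [0,5]:
  i=0: ✓ (rhs at j=0)
  i=1: ✗ (lhs fails at k=1 before rhs at j=4)
  i=2: ✗ (lhs fails at k=3 before rhs at j=4)
  i=3: ✗ (lhs fails at k=3 before rhs at j=4)
  i=4: ✓ (rhs at j=4)
  i=5: ✗ (no rhs in [5,8])
Positions where it holds: {0, 4} → 2.

2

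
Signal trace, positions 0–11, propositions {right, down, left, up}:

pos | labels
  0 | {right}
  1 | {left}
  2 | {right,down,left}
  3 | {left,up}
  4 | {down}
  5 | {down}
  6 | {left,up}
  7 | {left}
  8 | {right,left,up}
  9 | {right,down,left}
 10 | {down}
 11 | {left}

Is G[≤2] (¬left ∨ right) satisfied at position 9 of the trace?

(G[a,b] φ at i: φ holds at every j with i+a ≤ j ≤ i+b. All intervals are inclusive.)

Does not hold

Check (¬left ∨ right) at every j in [9,11]:
  j=9: true
  j=10: true
  j=11: false
Fails at j=11 → formula fails.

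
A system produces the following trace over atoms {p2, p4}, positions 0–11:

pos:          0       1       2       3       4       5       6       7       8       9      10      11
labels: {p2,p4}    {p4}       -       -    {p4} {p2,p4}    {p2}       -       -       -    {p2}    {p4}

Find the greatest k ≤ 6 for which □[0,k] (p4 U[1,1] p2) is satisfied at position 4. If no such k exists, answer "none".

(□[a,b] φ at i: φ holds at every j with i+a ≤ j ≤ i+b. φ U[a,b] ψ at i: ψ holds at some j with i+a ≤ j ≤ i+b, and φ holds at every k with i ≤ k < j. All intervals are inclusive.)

1

(p4 U[1,1] p2) must hold from j=4 onward; find where it first fails.
  j=4: holds
  j=5: holds
  j=6: fails
Holds on [4,5], so largest k = 1.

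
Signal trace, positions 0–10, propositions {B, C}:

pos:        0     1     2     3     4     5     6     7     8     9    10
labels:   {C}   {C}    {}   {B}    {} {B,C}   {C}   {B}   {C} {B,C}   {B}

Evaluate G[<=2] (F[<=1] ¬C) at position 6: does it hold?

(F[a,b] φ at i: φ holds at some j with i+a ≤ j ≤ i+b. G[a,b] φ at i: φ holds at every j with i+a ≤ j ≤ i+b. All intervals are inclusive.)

Check F[<=1] ¬C at every j in [6,8]:
  j=6: holds (witness at 7)
  j=7: holds (witness at 7)
  j=8: fails (none in [8,9])
Fails at j=8 → formula fails.

Does not hold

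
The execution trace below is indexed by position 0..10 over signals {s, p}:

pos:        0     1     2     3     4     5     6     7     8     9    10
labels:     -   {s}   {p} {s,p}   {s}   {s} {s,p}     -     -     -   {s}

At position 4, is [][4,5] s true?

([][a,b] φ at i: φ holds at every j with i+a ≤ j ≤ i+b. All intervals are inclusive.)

False

Check s at every j in [8,9]:
  j=8: false
  j=9: false
Fails at j=8 → formula fails.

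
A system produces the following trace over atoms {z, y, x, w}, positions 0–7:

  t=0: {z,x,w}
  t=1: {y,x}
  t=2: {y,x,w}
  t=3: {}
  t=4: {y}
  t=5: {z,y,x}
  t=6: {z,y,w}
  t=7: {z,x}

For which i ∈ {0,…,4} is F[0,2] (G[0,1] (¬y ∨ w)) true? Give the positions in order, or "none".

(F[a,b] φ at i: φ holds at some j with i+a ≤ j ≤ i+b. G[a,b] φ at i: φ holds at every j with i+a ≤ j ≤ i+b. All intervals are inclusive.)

0, 1, 2, 4

Evaluate at each i in [0,4]:
  i=0: ✓ (witness j=2)
  i=1: ✓ (witness j=2)
  i=2: ✓ (witness j=2)
  i=3: ✗ (none in [3,5])
  i=4: ✓ (witness j=6)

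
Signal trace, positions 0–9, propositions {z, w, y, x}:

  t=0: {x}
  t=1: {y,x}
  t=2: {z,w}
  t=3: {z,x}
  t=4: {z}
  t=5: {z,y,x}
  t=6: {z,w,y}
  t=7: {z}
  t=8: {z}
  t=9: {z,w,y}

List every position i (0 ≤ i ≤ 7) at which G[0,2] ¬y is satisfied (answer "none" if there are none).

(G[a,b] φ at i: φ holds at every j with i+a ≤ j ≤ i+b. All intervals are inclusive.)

Evaluate at each i in [0,7]:
  i=0: ✗ (fails at j=1)
  i=1: ✗ (fails at j=1)
  i=2: ✓ (all of [2,4])
  i=3: ✗ (fails at j=5)
  i=4: ✗ (fails at j=5)
  i=5: ✗ (fails at j=5)
  i=6: ✗ (fails at j=6)
  i=7: ✗ (fails at j=9)

2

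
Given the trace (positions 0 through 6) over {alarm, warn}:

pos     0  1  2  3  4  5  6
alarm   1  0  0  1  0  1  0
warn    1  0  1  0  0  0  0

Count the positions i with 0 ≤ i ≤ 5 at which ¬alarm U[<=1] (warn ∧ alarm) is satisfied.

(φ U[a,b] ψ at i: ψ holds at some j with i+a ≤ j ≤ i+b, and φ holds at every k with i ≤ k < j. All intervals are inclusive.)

Evaluate at each i in [0,5]:
  i=0: ✓ (rhs at j=0)
  i=1: ✗ (no rhs in [1,2])
  i=2: ✗ (no rhs in [2,3])
  i=3: ✗ (no rhs in [3,4])
  i=4: ✗ (no rhs in [4,5])
  i=5: ✗ (no rhs in [5,6])
Positions where it holds: {0} → 1.

1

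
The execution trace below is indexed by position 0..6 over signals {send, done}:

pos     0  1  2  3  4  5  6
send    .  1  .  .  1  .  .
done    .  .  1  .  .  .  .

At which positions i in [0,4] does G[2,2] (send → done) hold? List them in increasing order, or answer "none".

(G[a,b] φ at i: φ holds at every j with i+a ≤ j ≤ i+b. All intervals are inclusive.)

Evaluate at each i in [0,4]:
  i=0: ✓ (all of [2,2])
  i=1: ✓ (all of [3,3])
  i=2: ✗ (fails at j=4)
  i=3: ✓ (all of [5,5])
  i=4: ✓ (all of [6,6])

0, 1, 3, 4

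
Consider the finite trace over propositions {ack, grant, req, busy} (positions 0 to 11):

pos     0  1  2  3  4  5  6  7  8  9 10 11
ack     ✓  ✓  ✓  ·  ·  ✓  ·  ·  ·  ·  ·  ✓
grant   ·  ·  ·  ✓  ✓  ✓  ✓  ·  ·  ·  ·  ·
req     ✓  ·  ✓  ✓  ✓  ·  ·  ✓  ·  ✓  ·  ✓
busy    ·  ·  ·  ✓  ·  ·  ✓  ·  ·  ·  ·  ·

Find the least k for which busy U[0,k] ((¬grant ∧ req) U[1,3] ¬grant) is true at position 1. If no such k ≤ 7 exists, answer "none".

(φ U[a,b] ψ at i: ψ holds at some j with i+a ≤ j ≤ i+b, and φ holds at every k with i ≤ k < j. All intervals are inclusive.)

Need earliest j ≥ 1 with ((¬grant ∧ req) U[1,3] ¬grant), and busy at every k in [1,j-1].
  j=1: rhs fails.
  j=2: rhs fails.
  j=3: rhs fails.
  j=4: rhs fails.
  j=5: rhs fails.
  j=6: rhs fails.
  j=7: rhs holds but lhs fails at k=1.
  j=8: rhs fails.
No witness within the range → none.

none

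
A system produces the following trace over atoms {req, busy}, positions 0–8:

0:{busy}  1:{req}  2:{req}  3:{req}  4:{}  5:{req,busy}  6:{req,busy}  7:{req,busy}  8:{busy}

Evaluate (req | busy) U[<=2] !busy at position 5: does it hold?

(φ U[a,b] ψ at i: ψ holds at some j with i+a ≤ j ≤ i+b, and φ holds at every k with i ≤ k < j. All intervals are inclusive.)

Need some j in [5,7] with !busy, and (req | busy) at every k in [5,j-1].
  j=5: !busy false.
  j=6: !busy false.
  j=7: !busy false.
No j in the window works → until fails.

Does not hold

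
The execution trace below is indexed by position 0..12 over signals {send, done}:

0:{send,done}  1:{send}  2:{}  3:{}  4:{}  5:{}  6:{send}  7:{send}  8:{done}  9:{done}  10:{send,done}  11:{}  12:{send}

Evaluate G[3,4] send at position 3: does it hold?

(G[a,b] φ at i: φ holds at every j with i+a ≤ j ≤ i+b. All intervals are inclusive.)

Holds

Check send at every j in [6,7]:
  j=6: true
  j=7: true
All positions satisfy it → formula holds.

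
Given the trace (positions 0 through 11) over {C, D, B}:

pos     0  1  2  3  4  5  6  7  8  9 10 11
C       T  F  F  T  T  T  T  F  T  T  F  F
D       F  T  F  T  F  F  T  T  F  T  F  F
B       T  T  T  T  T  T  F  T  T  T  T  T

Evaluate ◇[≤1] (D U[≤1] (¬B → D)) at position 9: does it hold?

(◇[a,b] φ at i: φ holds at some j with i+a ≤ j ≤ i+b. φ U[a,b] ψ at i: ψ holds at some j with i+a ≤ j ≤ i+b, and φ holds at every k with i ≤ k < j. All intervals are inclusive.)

True

Check (D U[≤1] (¬B → D)) at each j in [9,10]:
  j=9: holds
  j=10: holds
Found at j=9 → formula holds.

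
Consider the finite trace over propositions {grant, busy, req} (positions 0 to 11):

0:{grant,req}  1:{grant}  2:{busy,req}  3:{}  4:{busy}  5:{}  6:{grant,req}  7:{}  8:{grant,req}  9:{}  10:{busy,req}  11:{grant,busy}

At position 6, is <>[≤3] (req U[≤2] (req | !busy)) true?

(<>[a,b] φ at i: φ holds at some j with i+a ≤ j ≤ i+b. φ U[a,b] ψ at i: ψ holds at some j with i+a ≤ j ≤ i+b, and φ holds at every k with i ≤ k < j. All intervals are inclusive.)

Holds

Check (req U[≤2] (req | !busy)) at each j in [6,9]:
  j=6: holds
  j=7: holds
  j=8: holds
  j=9: holds
Found at j=6 → formula holds.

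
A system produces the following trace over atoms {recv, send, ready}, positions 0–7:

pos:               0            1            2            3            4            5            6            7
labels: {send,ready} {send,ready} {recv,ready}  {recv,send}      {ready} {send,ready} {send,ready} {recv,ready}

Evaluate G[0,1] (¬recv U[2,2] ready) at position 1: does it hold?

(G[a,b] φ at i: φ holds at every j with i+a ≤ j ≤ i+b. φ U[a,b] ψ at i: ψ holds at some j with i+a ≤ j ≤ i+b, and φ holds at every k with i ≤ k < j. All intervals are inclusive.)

No

Check (¬recv U[2,2] ready) at every j in [1,2]:
  j=1: fails
  j=2: fails
Fails at j=1 → formula fails.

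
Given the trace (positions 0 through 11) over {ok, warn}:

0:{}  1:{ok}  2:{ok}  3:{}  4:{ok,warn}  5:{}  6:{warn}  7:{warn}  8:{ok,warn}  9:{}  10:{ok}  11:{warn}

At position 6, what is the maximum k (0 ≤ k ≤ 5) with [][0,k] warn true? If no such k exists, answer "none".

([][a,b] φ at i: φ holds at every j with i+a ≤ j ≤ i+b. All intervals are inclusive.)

warn must hold from j=6 onward; find where it first fails.
  j=6: holds
  j=7: holds
  j=8: holds
  j=9: fails
Holds on [6,8], so largest k = 2.

2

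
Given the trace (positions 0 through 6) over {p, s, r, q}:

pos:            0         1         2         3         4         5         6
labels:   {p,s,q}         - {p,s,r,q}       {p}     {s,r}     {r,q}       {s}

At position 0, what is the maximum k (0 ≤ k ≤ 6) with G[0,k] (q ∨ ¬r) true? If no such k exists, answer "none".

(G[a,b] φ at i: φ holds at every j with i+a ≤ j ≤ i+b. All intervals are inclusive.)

3

(q ∨ ¬r) must hold from j=0 onward; find where it first fails.
  j=0: holds
  j=1: holds
  j=2: holds
  j=3: holds
  j=4: fails
Holds on [0,3], so largest k = 3.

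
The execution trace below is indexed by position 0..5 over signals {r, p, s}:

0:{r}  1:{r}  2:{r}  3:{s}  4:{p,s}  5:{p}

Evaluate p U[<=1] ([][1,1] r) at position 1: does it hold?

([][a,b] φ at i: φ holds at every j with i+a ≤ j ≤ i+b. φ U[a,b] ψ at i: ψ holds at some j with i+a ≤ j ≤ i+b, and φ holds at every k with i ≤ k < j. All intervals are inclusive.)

Holds

Need some j in [1,2] with [][1,1] r, and p at every k in [1,j-1].
  j=1: [][1,1] r holds; no prefix to check → satisfied.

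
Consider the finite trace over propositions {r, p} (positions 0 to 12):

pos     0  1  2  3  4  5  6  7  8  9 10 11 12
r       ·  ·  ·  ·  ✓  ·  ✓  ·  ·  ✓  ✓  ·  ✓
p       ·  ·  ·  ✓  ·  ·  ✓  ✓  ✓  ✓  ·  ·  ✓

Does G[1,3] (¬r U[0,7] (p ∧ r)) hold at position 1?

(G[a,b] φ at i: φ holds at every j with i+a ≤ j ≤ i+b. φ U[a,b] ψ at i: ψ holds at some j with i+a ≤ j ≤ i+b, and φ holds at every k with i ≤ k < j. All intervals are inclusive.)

Does not hold

Check (¬r U[0,7] (p ∧ r)) at every j in [2,4]:
  j=2: fails
  j=3: fails
  j=4: fails
Fails at j=2 → formula fails.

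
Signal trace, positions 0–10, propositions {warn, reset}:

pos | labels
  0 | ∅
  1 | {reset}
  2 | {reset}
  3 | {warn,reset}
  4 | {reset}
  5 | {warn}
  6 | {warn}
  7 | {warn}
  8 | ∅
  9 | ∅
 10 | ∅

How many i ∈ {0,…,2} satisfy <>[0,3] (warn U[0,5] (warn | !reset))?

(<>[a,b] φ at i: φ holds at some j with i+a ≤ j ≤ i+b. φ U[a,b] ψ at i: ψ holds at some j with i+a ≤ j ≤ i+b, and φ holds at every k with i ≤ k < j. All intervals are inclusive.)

3

Evaluate at each i in [0,2]:
  i=0: ✓ (witness j=0)
  i=1: ✓ (witness j=3)
  i=2: ✓ (witness j=3)
Positions where it holds: {0, 1, 2} → 3.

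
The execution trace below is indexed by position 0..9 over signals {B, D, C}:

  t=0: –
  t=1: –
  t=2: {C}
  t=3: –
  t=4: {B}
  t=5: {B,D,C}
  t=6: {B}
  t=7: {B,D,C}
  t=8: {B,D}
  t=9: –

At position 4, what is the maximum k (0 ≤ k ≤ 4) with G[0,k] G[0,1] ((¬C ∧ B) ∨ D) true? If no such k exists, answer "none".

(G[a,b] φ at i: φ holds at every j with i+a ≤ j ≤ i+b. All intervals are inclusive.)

3

G[0,1] ((¬C ∧ B) ∨ D) must hold from j=4 onward; find where it first fails.
  j=4: holds
  j=5: holds
  j=6: holds
  j=7: holds
  j=8: fails
Holds on [4,7], so largest k = 3.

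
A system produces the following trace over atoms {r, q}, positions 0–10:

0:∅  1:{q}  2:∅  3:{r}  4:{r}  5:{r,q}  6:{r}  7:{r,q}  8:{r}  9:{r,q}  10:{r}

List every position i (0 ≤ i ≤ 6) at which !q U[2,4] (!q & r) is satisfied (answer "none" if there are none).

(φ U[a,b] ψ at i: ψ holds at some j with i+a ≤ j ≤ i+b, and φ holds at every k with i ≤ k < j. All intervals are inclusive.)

Evaluate at each i in [0,6]:
  i=0: ✗ (lhs fails at k=1 before rhs at j=3)
  i=1: ✗ (lhs fails at k=1 before rhs at j=3)
  i=2: ✓ (rhs at j=4; lhs holds on [2,3])
  i=3: ✗ (lhs fails at k=5 before rhs at j=6)
  i=4: ✗ (lhs fails at k=5 before rhs at j=6)
  i=5: ✗ (lhs fails at k=5 before rhs at j=8)
  i=6: ✗ (lhs fails at k=7 before rhs at j=8)

2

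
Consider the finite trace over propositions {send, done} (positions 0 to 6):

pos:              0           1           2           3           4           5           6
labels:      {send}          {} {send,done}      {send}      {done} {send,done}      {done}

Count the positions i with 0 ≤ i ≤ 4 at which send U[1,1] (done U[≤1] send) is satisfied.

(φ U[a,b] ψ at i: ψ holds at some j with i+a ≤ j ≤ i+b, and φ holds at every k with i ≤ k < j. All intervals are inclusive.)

2

Evaluate at each i in [0,4]:
  i=0: ✗ (no rhs in [1,1])
  i=1: ✗ (lhs fails at k=1 before rhs at j=2)
  i=2: ✓ (rhs at j=3; lhs holds on [2,2])
  i=3: ✓ (rhs at j=4; lhs holds on [3,3])
  i=4: ✗ (lhs fails at k=4 before rhs at j=5)
Positions where it holds: {2, 3} → 2.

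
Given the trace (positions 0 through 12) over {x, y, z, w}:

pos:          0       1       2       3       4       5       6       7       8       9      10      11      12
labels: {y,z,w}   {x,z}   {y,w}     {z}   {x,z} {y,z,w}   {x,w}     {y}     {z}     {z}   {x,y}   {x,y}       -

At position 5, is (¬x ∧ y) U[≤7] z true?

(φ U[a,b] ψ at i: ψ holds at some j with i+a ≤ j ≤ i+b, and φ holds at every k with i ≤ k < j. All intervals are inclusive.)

Need some j in [5,12] with z, and (¬x ∧ y) at every k in [5,j-1].
  j=5: z holds; no prefix to check → satisfied.

True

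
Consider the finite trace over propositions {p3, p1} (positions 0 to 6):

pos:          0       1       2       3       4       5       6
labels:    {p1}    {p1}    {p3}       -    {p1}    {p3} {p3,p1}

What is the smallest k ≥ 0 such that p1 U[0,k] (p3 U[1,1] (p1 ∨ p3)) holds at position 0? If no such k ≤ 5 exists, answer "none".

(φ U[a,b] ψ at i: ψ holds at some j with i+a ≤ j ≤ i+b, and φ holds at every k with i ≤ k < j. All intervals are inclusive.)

none

Need earliest j ≥ 0 with (p3 U[1,1] (p1 ∨ p3)), and p1 at every k in [0,j-1].
  j=0: rhs fails.
  j=1: rhs fails.
  j=2: rhs fails.
  j=3: rhs fails.
  j=4: rhs fails.
  j=5: rhs holds but lhs fails at k=2.
No witness within the range → none.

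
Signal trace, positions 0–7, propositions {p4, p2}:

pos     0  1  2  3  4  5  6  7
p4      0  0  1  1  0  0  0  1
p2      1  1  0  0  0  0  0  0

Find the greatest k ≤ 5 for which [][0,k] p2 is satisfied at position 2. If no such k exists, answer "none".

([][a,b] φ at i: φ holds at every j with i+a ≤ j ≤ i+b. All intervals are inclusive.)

none

p2 must hold from j=2 onward; find where it first fails.
  j=2: fails → no k works.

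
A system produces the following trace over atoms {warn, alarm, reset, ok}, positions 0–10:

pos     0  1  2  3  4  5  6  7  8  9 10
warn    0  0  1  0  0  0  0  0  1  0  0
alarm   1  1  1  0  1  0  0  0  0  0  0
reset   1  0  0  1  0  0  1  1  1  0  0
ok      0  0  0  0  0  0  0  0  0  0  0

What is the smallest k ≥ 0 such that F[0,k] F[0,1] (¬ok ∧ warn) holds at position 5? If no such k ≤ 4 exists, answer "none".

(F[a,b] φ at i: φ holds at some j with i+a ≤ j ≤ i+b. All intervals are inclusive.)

2

Scan j = 5,6,… for F[0,1] (¬ok ∧ warn):
  j=5: fails
  j=6: fails
  j=7: holds
First hit at j=7, so smallest k = 7-5 = 2.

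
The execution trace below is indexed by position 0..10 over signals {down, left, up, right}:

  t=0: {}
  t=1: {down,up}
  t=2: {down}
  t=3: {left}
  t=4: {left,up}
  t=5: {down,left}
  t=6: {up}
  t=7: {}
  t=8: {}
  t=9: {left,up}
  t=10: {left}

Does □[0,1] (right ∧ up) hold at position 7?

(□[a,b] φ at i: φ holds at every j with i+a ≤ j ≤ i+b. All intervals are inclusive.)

No

Check (right ∧ up) at every j in [7,8]:
  j=7: false
  j=8: false
Fails at j=7 → formula fails.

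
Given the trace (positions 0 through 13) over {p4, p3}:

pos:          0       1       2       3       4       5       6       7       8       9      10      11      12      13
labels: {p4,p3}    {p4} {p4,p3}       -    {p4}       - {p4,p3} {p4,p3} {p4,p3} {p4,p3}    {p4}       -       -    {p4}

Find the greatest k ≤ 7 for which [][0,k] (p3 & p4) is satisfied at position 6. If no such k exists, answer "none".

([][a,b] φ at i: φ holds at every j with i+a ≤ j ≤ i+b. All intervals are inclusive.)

3

(p3 & p4) must hold from j=6 onward; find where it first fails.
  j=6: holds
  j=7: holds
  j=8: holds
  j=9: holds
  j=10: fails
Holds on [6,9], so largest k = 3.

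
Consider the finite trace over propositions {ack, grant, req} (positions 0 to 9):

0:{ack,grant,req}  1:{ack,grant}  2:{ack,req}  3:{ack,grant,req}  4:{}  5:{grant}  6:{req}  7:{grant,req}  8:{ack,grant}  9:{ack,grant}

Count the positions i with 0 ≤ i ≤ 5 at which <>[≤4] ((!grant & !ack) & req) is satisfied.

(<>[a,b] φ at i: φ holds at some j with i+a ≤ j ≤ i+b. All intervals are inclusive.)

Evaluate at each i in [0,5]:
  i=0: ✗ (none in [0,4])
  i=1: ✗ (none in [1,5])
  i=2: ✓ (witness j=6)
  i=3: ✓ (witness j=6)
  i=4: ✓ (witness j=6)
  i=5: ✓ (witness j=6)
Positions where it holds: {2, 3, 4, 5} → 4.

4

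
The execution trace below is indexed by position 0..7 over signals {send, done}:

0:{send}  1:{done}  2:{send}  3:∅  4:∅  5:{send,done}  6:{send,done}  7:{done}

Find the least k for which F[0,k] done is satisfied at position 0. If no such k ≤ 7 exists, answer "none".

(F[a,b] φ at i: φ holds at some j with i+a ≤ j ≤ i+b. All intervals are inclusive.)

1

Scan j = 0,1,… for done:
  j=0: fails
  j=1: holds
First hit at j=1, so smallest k = 1-0 = 1.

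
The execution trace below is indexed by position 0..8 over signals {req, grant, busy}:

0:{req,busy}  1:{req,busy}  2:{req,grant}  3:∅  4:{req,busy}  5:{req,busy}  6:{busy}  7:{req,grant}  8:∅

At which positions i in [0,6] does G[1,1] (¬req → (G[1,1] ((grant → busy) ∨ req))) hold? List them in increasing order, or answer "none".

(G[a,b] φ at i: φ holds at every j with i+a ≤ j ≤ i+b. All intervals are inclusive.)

0, 1, 2, 3, 4, 5, 6

Evaluate at each i in [0,6]:
  i=0: ✓ (all of [1,1])
  i=1: ✓ (all of [2,2])
  i=2: ✓ (all of [3,3])
  i=3: ✓ (all of [4,4])
  i=4: ✓ (all of [5,5])
  i=5: ✓ (all of [6,6])
  i=6: ✓ (all of [7,7])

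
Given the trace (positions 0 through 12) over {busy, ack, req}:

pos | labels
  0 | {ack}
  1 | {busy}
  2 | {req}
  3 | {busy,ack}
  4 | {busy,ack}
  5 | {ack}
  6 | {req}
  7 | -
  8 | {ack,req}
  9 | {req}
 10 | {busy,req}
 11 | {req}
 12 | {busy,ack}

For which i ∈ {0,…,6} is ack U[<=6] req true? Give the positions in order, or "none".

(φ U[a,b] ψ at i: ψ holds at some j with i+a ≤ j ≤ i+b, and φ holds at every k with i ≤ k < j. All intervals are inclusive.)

Evaluate at each i in [0,6]:
  i=0: ✗ (lhs fails at k=1 before rhs at j=2)
  i=1: ✗ (lhs fails at k=1 before rhs at j=2)
  i=2: ✓ (rhs at j=2)
  i=3: ✓ (rhs at j=6; lhs holds on [3,5])
  i=4: ✓ (rhs at j=6; lhs holds on [4,5])
  i=5: ✓ (rhs at j=6; lhs holds on [5,5])
  i=6: ✓ (rhs at j=6)

2, 3, 4, 5, 6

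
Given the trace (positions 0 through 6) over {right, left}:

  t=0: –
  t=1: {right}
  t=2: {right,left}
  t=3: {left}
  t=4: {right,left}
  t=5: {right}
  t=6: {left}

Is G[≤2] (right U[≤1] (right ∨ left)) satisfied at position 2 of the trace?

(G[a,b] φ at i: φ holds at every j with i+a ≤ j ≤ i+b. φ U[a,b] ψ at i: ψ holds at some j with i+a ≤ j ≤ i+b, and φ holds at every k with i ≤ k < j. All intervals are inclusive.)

Check (right U[≤1] (right ∨ left)) at every j in [2,4]:
  j=2: holds
  j=3: holds
  j=4: holds
All positions satisfy it → formula holds.

True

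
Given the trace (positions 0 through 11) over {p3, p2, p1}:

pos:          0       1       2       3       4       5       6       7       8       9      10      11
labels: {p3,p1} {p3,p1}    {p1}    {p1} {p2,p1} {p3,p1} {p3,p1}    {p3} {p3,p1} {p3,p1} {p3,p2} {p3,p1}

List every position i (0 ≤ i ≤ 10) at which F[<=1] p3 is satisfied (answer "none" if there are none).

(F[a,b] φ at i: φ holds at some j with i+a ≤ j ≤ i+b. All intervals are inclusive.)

Evaluate at each i in [0,10]:
  i=0: ✓ (witness j=0)
  i=1: ✓ (witness j=1)
  i=2: ✗ (none in [2,3])
  i=3: ✗ (none in [3,4])
  i=4: ✓ (witness j=5)
  i=5: ✓ (witness j=5)
  i=6: ✓ (witness j=6)
  i=7: ✓ (witness j=7)
  i=8: ✓ (witness j=8)
  i=9: ✓ (witness j=9)
  i=10: ✓ (witness j=10)

0, 1, 4, 5, 6, 7, 8, 9, 10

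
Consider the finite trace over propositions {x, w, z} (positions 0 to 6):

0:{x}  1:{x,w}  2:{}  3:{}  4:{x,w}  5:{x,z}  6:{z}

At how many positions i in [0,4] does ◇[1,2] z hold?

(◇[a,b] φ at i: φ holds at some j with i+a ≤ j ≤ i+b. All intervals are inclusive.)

2

Evaluate at each i in [0,4]:
  i=0: ✗ (none in [1,2])
  i=1: ✗ (none in [2,3])
  i=2: ✗ (none in [3,4])
  i=3: ✓ (witness j=5)
  i=4: ✓ (witness j=5)
Positions where it holds: {3, 4} → 2.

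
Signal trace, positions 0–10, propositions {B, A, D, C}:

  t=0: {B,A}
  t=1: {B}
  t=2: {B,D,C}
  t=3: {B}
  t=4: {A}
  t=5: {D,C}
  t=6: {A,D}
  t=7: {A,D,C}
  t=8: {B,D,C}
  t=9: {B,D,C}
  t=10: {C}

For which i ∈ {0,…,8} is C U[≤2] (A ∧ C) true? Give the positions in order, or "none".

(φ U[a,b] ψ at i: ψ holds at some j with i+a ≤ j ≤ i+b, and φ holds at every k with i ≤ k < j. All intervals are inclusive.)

7

Evaluate at each i in [0,8]:
  i=0: ✗ (no rhs in [0,2])
  i=1: ✗ (no rhs in [1,3])
  i=2: ✗ (no rhs in [2,4])
  i=3: ✗ (no rhs in [3,5])
  i=4: ✗ (no rhs in [4,6])
  i=5: ✗ (lhs fails at k=6 before rhs at j=7)
  i=6: ✗ (lhs fails at k=6 before rhs at j=7)
  i=7: ✓ (rhs at j=7)
  i=8: ✗ (no rhs in [8,10])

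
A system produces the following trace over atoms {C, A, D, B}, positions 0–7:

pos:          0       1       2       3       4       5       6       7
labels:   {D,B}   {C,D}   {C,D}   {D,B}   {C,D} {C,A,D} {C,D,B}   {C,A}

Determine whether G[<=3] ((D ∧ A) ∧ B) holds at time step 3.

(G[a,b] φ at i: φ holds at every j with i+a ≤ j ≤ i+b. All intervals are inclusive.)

False

Check ((D ∧ A) ∧ B) at every j in [3,6]:
  j=3: false
  j=4: false
  j=5: false
  j=6: false
Fails at j=3 → formula fails.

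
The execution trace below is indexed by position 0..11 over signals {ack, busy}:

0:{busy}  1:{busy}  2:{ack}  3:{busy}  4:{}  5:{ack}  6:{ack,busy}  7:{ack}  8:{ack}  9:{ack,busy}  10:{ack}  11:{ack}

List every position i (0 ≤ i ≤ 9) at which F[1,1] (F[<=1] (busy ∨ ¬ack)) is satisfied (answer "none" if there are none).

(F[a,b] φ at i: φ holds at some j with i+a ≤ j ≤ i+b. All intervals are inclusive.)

0, 1, 2, 3, 4, 5, 7, 8

Evaluate at each i in [0,9]:
  i=0: ✓ (witness j=1)
  i=1: ✓ (witness j=2)
  i=2: ✓ (witness j=3)
  i=3: ✓ (witness j=4)
  i=4: ✓ (witness j=5)
  i=5: ✓ (witness j=6)
  i=6: ✗ (none in [7,7])
  i=7: ✓ (witness j=8)
  i=8: ✓ (witness j=9)
  i=9: ✗ (none in [10,10])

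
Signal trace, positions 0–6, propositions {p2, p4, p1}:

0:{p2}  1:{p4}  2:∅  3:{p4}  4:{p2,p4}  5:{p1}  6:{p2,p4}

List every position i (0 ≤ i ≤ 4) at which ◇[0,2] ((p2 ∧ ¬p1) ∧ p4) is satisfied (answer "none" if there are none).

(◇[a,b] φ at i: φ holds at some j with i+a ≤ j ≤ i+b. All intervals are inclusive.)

Evaluate at each i in [0,4]:
  i=0: ✗ (none in [0,2])
  i=1: ✗ (none in [1,3])
  i=2: ✓ (witness j=4)
  i=3: ✓ (witness j=4)
  i=4: ✓ (witness j=4)

2, 3, 4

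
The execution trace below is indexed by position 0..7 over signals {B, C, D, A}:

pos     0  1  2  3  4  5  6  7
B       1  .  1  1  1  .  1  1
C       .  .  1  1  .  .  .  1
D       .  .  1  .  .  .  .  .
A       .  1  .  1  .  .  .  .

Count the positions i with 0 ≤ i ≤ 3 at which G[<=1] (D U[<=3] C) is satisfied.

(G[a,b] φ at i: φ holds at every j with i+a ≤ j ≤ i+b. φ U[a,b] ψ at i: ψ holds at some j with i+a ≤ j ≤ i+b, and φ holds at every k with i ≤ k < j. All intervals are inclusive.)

1

Evaluate at each i in [0,3]:
  i=0: ✗ (fails at j=0)
  i=1: ✗ (fails at j=1)
  i=2: ✓ (all of [2,3])
  i=3: ✗ (fails at j=4)
Positions where it holds: {2} → 1.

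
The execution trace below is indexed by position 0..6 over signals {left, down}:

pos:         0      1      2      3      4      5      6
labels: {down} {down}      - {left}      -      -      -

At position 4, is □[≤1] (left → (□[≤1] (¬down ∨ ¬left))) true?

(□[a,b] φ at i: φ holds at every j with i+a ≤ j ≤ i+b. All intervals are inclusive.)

Check (left → (□[≤1] (¬down ∨ ¬left))) at every j in [4,5]:
  j=4: antecedent false → ✓
  j=5: antecedent false → ✓
All positions satisfy it → formula holds.

Holds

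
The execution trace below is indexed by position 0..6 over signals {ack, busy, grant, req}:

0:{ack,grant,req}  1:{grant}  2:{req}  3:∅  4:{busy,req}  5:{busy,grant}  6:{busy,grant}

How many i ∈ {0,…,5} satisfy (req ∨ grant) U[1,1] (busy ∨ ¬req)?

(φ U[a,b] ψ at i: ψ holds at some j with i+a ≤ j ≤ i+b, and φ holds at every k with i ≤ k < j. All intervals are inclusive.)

Evaluate at each i in [0,5]:
  i=0: ✓ (rhs at j=1; lhs holds on [0,0])
  i=1: ✗ (no rhs in [2,2])
  i=2: ✓ (rhs at j=3; lhs holds on [2,2])
  i=3: ✗ (lhs fails at k=3 before rhs at j=4)
  i=4: ✓ (rhs at j=5; lhs holds on [4,4])
  i=5: ✓ (rhs at j=6; lhs holds on [5,5])
Positions where it holds: {0, 2, 4, 5} → 4.

4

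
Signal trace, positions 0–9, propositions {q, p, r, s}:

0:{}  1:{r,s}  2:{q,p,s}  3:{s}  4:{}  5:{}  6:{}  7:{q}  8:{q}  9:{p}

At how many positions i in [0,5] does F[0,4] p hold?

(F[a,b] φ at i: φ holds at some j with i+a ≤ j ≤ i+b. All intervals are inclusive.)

4

Evaluate at each i in [0,5]:
  i=0: ✓ (witness j=2)
  i=1: ✓ (witness j=2)
  i=2: ✓ (witness j=2)
  i=3: ✗ (none in [3,7])
  i=4: ✗ (none in [4,8])
  i=5: ✓ (witness j=9)
Positions where it holds: {0, 1, 2, 5} → 4.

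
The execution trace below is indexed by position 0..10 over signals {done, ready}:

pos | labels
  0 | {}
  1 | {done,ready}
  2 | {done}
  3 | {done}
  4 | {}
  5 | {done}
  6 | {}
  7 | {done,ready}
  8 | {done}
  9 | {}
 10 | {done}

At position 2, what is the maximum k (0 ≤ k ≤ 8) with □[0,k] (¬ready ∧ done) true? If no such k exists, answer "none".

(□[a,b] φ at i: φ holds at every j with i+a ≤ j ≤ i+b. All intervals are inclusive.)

(¬ready ∧ done) must hold from j=2 onward; find where it first fails.
  j=2: holds
  j=3: holds
  j=4: fails
Holds on [2,3], so largest k = 1.

1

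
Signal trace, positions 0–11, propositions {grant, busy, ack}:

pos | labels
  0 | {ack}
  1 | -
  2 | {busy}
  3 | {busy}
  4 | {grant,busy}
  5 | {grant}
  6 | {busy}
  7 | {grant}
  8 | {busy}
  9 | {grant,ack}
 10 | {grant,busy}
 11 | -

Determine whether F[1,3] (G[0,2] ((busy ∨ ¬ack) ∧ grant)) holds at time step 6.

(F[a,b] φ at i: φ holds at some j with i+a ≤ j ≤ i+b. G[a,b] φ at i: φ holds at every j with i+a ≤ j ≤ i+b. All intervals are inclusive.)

Does not hold

Check G[0,2] ((busy ∨ ¬ack) ∧ grant) at each j in [7,9]:
  j=7: fails at 8
  j=8: fails at 8
  j=9: fails at 9
No position in the window satisfies it → formula fails.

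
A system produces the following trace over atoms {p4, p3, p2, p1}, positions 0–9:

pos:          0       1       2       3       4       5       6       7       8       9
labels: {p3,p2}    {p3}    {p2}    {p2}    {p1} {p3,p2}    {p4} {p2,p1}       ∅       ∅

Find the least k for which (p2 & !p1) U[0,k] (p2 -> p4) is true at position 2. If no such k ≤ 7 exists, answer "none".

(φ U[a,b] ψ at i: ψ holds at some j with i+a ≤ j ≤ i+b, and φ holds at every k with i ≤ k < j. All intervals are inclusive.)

Need earliest j ≥ 2 with (p2 -> p4), and (p2 & !p1) at every k in [2,j-1].
  j=2: rhs fails.
  j=3: rhs fails.
  j=4: rhs holds; lhs holds on [2,3]. k = 2.

2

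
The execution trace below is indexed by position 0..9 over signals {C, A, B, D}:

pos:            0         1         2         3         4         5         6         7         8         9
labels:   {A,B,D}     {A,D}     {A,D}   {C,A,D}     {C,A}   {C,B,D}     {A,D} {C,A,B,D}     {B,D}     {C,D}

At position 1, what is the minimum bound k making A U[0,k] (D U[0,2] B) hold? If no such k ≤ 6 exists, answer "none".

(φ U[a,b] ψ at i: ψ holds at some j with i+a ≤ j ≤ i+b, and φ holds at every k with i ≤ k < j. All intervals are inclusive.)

Need earliest j ≥ 1 with (D U[0,2] B), and A at every k in [1,j-1].
  j=1: rhs fails.
  j=2: rhs fails.
  j=3: rhs fails.
  j=4: rhs fails.
  j=5: rhs holds; lhs holds on [1,4]. k = 4.

4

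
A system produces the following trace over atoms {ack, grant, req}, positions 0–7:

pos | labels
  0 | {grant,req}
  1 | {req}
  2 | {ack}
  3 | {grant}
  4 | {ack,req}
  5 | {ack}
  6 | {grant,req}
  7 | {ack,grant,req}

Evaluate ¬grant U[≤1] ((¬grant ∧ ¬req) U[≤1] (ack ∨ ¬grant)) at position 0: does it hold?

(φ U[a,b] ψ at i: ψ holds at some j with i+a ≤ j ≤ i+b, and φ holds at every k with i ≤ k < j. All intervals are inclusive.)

Does not hold

Need some j in [0,1] with ((¬grant ∧ ¬req) U[≤1] (ack ∨ ¬grant)), and ¬grant at every k in [0,j-1].
  j=0: ((¬grant ∧ ¬req) U[≤1] (ack ∨ ¬grant)) — fails.
  j=1: ((¬grant ∧ ¬req) U[≤1] (ack ∨ ¬grant)) holds, but ¬grant fails at k=0 → not this j.
No j in the window works → until fails.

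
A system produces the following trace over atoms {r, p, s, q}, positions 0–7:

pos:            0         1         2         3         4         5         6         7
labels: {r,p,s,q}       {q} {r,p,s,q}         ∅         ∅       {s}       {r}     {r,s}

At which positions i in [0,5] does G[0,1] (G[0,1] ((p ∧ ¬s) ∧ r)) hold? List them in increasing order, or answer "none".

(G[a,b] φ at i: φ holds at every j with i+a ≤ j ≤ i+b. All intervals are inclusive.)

Evaluate at each i in [0,5]:
  i=0: ✗ (fails at j=0)
  i=1: ✗ (fails at j=1)
  i=2: ✗ (fails at j=2)
  i=3: ✗ (fails at j=3)
  i=4: ✗ (fails at j=4)
  i=5: ✗ (fails at j=5)

none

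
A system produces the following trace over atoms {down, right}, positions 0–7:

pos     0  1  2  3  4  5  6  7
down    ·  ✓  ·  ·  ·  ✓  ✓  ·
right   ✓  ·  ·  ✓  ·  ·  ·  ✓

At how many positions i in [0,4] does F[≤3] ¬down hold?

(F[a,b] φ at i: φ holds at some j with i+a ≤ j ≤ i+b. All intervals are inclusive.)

Evaluate at each i in [0,4]:
  i=0: ✓ (witness j=0)
  i=1: ✓ (witness j=2)
  i=2: ✓ (witness j=2)
  i=3: ✓ (witness j=3)
  i=4: ✓ (witness j=4)
Positions where it holds: {0, 1, 2, 3, 4} → 5.

5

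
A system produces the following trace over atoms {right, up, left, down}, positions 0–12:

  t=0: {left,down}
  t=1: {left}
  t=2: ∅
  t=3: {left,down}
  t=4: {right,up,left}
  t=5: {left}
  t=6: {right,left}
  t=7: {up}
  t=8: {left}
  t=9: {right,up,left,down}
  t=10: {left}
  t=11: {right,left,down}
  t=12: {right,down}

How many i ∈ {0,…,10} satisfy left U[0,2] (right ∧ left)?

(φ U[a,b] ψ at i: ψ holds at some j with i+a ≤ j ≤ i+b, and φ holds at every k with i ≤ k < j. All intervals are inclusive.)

7

Evaluate at each i in [0,10]:
  i=0: ✗ (no rhs in [0,2])
  i=1: ✗ (no rhs in [1,3])
  i=2: ✗ (lhs fails at k=2 before rhs at j=4)
  i=3: ✓ (rhs at j=4; lhs holds on [3,3])
  i=4: ✓ (rhs at j=4)
  i=5: ✓ (rhs at j=6; lhs holds on [5,5])
  i=6: ✓ (rhs at j=6)
  i=7: ✗ (lhs fails at k=7 before rhs at j=9)
  i=8: ✓ (rhs at j=9; lhs holds on [8,8])
  i=9: ✓ (rhs at j=9)
  i=10: ✓ (rhs at j=11; lhs holds on [10,10])
Positions where it holds: {3, 4, 5, 6, 8, 9, 10} → 7.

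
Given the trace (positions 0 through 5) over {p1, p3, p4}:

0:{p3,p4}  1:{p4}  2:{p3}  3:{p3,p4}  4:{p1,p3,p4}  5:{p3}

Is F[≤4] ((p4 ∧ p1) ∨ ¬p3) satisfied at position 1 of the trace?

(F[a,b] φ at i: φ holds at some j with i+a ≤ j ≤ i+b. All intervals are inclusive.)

Check ((p4 ∧ p1) ∨ ¬p3) at each j in [1,5]:
  j=1: true
  j=2: false
  j=3: false
  j=4: true
  j=5: false
Found at j=1 → formula holds.

True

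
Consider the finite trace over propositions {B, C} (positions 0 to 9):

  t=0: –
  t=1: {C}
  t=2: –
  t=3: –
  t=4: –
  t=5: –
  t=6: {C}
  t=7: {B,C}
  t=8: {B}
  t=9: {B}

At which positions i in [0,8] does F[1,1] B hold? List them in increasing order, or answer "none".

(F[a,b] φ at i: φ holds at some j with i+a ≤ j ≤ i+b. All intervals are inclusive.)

Evaluate at each i in [0,8]:
  i=0: ✗ (none in [1,1])
  i=1: ✗ (none in [2,2])
  i=2: ✗ (none in [3,3])
  i=3: ✗ (none in [4,4])
  i=4: ✗ (none in [5,5])
  i=5: ✗ (none in [6,6])
  i=6: ✓ (witness j=7)
  i=7: ✓ (witness j=8)
  i=8: ✓ (witness j=9)

6, 7, 8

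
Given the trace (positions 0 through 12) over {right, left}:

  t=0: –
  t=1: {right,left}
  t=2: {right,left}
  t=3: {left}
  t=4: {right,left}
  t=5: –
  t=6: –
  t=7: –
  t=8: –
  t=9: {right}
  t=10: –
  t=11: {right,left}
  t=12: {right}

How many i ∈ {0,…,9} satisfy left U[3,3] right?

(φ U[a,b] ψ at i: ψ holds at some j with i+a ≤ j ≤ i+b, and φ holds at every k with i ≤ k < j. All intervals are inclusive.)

Evaluate at each i in [0,9]:
  i=0: ✗ (no rhs in [3,3])
  i=1: ✓ (rhs at j=4; lhs holds on [1,3])
  i=2: ✗ (no rhs in [5,5])
  i=3: ✗ (no rhs in [6,6])
  i=4: ✗ (no rhs in [7,7])
  i=5: ✗ (no rhs in [8,8])
  i=6: ✗ (lhs fails at k=6 before rhs at j=9)
  i=7: ✗ (no rhs in [10,10])
  i=8: ✗ (lhs fails at k=8 before rhs at j=11)
  i=9: ✗ (lhs fails at k=9 before rhs at j=12)
Positions where it holds: {1} → 1.

1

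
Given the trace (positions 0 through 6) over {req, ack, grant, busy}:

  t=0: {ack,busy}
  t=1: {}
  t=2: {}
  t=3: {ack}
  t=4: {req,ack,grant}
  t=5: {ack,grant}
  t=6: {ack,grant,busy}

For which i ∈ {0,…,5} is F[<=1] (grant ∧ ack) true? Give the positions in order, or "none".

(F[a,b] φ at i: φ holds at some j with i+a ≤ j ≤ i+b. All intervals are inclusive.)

3, 4, 5

Evaluate at each i in [0,5]:
  i=0: ✗ (none in [0,1])
  i=1: ✗ (none in [1,2])
  i=2: ✗ (none in [2,3])
  i=3: ✓ (witness j=4)
  i=4: ✓ (witness j=4)
  i=5: ✓ (witness j=5)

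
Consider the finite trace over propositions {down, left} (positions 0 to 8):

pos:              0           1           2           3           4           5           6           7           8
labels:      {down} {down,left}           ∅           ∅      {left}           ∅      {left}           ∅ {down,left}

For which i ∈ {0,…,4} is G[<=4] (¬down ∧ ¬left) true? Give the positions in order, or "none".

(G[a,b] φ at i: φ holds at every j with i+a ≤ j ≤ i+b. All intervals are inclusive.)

none

Evaluate at each i in [0,4]:
  i=0: ✗ (fails at j=0)
  i=1: ✗ (fails at j=1)
  i=2: ✗ (fails at j=4)
  i=3: ✗ (fails at j=4)
  i=4: ✗ (fails at j=4)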